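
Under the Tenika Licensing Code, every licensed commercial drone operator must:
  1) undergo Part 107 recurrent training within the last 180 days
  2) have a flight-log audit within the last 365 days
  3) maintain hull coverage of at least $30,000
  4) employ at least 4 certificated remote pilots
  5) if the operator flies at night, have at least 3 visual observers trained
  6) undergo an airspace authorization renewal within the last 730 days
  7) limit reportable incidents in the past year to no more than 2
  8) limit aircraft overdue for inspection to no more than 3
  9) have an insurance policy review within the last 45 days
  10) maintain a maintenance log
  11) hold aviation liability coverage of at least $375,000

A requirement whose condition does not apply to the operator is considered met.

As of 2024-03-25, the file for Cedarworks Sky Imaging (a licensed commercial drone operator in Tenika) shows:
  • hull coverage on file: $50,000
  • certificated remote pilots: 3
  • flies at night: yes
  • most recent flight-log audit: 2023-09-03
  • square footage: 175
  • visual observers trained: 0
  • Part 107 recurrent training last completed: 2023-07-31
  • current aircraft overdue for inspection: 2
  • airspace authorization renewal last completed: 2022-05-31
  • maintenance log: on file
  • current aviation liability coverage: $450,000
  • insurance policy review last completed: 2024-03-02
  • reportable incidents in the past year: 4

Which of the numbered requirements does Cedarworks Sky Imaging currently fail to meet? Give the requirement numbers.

1. Part 107 recurrent training 238 days ago vs limit 180 → not met
2. flight-log audit 204 days ago vs limit 365 → met
3. hull coverage $50,000 ≥ $30,000 → met
4. certificated remote pilots 3 < 4 → not met
5. condition 'flies at night' holds; visual observers trained 0 < 3 → not met
6. airspace authorization renewal 664 days ago vs limit 730 → met
7. reportable incidents in the past year 4 > 2 → not met
8. aircraft overdue for inspection 2 ≤ 3 → met
9. insurance policy review 23 days ago vs limit 45 → met
10. maintenance log present → met
11. aviation liability coverage $450,000 ≥ $375,000 → met
Not met: 1, 4, 5, 7

1, 4, 5, 7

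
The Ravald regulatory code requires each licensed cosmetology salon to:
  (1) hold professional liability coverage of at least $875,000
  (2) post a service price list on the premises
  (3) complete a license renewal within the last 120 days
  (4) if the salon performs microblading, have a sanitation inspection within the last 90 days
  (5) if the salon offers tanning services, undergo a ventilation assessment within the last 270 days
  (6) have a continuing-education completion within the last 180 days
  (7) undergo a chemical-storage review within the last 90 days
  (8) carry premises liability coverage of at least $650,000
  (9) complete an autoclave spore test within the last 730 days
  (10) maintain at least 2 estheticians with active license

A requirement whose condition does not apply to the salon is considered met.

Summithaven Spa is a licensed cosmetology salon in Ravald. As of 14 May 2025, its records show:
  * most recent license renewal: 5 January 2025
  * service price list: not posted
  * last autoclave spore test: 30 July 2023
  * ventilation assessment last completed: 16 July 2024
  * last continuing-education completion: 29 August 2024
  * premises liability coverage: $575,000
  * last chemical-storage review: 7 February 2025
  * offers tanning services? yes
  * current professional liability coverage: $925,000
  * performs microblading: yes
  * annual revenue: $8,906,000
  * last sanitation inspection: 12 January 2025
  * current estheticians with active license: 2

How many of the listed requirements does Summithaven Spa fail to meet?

7

1. professional liability coverage $925,000 ≥ $875,000 → met
2. service price list absent → not met
3. license renewal 129 days ago vs limit 120 → not met
4. condition 'performs microblading' holds; sanitation inspection 122 days ago vs limit 90 → not met
5. condition 'offers tanning services' holds; ventilation assessment 302 days ago vs limit 270 → not met
6. continuing-education completion 258 days ago vs limit 180 → not met
7. chemical-storage review 96 days ago vs limit 90 → not met
8. premises liability coverage $575,000 < $650,000 → not met
9. autoclave spore test 654 days ago vs limit 730 → met
10. estheticians with active license 2 ≥ 2 → met
Not met: 7 of 10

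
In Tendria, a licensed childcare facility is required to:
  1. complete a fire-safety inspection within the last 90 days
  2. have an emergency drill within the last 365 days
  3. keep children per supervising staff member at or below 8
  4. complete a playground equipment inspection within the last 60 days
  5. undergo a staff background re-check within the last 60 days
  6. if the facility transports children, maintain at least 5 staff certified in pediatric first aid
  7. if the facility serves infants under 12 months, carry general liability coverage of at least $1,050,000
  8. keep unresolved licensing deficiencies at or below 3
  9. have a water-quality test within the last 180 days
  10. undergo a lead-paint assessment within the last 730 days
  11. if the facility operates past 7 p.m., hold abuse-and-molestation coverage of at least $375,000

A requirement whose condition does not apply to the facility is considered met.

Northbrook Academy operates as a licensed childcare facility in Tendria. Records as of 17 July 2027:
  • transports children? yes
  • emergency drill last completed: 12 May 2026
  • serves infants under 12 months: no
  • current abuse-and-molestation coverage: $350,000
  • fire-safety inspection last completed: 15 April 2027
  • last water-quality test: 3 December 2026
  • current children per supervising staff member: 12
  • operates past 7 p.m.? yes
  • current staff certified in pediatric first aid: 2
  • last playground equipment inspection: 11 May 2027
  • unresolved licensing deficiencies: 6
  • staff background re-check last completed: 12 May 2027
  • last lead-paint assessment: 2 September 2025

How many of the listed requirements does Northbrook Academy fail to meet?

1. fire-safety inspection 93 days ago vs limit 90 → not met
2. emergency drill 431 days ago vs limit 365 → not met
3. children per supervising staff member 12 > 8 → not met
4. playground equipment inspection 67 days ago vs limit 60 → not met
5. staff background re-check 66 days ago vs limit 60 → not met
6. condition 'transports children' holds; staff certified in pediatric first aid 2 < 5 → not met
7. condition 'serves infants under 12 months' does not hold → requirement n/a → met
8. unresolved licensing deficiencies 6 > 3 → not met
9. water-quality test 226 days ago vs limit 180 → not met
10. lead-paint assessment 683 days ago vs limit 730 → met
11. condition 'operates past 7 p.m.' holds; abuse-and-molestation coverage $350,000 < $375,000 → not met
Not met: 9 of 11

9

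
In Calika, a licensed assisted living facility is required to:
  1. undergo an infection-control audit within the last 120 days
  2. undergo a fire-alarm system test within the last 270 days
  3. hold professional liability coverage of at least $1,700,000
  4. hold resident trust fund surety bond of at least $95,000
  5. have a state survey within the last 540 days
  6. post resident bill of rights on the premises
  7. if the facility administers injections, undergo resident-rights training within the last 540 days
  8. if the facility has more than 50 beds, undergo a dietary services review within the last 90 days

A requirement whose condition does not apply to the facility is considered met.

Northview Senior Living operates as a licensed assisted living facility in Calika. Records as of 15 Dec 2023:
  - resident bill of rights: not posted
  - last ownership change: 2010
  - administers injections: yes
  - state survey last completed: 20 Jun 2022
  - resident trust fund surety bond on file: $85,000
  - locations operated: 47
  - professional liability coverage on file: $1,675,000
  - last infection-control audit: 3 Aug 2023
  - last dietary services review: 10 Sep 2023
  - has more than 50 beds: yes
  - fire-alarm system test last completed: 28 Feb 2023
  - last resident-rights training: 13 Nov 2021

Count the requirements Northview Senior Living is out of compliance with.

8

1. infection-control audit 134 days ago vs limit 120 → not met
2. fire-alarm system test 290 days ago vs limit 270 → not met
3. professional liability coverage $1,675,000 < $1,700,000 → not met
4. resident trust fund surety bond $85,000 < $95,000 → not met
5. state survey 543 days ago vs limit 540 → not met
6. resident bill of rights absent → not met
7. condition 'administers injections' holds; resident-rights training 762 days ago vs limit 540 → not met
8. condition 'has more than 50 beds' holds; dietary services review 96 days ago vs limit 90 → not met
Not met: 8 of 8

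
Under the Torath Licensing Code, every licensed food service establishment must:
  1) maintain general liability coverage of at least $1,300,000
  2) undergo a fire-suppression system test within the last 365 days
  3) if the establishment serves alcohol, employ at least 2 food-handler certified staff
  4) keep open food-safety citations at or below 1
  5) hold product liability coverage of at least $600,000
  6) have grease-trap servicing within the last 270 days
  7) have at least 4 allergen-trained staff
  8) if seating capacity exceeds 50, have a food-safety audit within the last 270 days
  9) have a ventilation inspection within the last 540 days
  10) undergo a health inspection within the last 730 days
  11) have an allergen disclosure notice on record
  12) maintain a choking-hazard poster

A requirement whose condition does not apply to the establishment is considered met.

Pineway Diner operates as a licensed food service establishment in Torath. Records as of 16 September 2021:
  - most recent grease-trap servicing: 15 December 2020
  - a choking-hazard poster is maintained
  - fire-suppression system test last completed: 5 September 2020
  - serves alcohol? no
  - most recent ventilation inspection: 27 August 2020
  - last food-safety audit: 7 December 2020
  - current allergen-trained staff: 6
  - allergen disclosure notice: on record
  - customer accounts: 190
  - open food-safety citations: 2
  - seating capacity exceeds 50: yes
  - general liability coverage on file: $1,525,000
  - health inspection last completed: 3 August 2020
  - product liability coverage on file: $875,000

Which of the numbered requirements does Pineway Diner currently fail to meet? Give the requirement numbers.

1. general liability coverage $1,525,000 ≥ $1,300,000 → met
2. fire-suppression system test 376 days ago vs limit 365 → not met
3. condition 'serves alcohol' does not hold → requirement n/a → met
4. open food-safety citations 2 > 1 → not met
5. product liability coverage $875,000 ≥ $600,000 → met
6. grease-trap servicing 275 days ago vs limit 270 → not met
7. allergen-trained staff 6 ≥ 4 → met
8. condition 'seating capacity exceeds 50' holds; food-safety audit 283 days ago vs limit 270 → not met
9. ventilation inspection 385 days ago vs limit 540 → met
10. health inspection 409 days ago vs limit 730 → met
11. allergen disclosure notice present → met
12. choking-hazard poster present → met
Not met: 2, 4, 6, 8

2, 4, 6, 8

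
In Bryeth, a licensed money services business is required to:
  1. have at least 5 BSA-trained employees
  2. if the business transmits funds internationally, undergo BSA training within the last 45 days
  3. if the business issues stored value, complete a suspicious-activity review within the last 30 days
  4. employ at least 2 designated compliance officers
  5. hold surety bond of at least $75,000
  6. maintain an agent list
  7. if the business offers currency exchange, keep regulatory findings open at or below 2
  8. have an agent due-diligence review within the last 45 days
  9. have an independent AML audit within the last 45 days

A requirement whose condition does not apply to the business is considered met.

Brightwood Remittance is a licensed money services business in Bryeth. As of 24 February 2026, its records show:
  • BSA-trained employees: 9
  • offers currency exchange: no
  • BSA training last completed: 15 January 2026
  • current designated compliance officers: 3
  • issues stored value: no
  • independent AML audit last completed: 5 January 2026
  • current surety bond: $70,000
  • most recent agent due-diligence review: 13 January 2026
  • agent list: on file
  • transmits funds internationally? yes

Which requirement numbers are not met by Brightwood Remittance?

1. BSA-trained employees 9 ≥ 5 → met
2. condition 'transmits funds internationally' holds; BSA training 40 days ago vs limit 45 → met
3. condition 'issues stored value' does not hold → requirement n/a → met
4. designated compliance officers 3 ≥ 2 → met
5. surety bond $70,000 < $75,000 → not met
6. agent list present → met
7. condition 'offers currency exchange' does not hold → requirement n/a → met
8. agent due-diligence review 42 days ago vs limit 45 → met
9. independent AML audit 50 days ago vs limit 45 → not met
Not met: 5, 9

5, 9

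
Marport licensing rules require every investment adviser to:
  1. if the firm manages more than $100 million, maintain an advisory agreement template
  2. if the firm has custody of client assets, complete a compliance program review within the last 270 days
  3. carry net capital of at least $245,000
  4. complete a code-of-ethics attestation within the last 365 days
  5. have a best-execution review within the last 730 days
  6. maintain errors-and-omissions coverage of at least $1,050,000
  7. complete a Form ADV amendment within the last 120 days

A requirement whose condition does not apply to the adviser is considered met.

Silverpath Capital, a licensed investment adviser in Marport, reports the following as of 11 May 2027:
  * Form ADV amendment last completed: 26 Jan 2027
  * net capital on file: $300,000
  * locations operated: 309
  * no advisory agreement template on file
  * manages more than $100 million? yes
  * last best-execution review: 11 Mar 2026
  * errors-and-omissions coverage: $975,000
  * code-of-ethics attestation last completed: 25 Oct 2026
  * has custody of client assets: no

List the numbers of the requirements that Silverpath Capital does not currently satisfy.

1. condition 'manages more than $100 million' holds; advisory agreement template absent → not met
2. condition 'has custody of client assets' does not hold → requirement n/a → met
3. net capital $300,000 ≥ $245,000 → met
4. code-of-ethics attestation 198 days ago vs limit 365 → met
5. best-execution review 426 days ago vs limit 730 → met
6. errors-and-omissions coverage $975,000 < $1,050,000 → not met
7. Form ADV amendment 105 days ago vs limit 120 → met
Not met: 1, 6

1, 6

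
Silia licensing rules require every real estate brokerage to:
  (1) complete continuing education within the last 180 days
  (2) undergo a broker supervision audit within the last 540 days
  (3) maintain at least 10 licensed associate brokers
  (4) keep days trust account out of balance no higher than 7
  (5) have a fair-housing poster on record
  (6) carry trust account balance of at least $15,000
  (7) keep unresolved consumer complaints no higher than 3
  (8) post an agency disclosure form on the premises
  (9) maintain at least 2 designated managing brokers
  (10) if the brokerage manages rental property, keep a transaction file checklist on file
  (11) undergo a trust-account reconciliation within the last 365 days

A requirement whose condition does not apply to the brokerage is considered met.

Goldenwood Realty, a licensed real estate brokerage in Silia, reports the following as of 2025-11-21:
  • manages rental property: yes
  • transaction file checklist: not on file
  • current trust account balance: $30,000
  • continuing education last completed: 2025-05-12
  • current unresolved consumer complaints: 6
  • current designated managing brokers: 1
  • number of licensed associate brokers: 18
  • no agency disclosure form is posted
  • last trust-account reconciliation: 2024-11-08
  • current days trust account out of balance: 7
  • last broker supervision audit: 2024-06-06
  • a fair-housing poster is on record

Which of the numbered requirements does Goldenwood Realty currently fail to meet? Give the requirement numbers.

1. continuing education 193 days ago vs limit 180 → not met
2. broker supervision audit 533 days ago vs limit 540 → met
3. licensed associate brokers 18 ≥ 10 → met
4. days trust account out of balance 7 ≤ 7 → met
5. fair-housing poster present → met
6. trust account balance $30,000 ≥ $15,000 → met
7. unresolved consumer complaints 6 > 3 → not met
8. agency disclosure form absent → not met
9. designated managing brokers 1 < 2 → not met
10. condition 'manages rental property' holds; transaction file checklist absent → not met
11. trust-account reconciliation 378 days ago vs limit 365 → not met
Not met: 1, 7, 8, 9, 10, 11

1, 7, 8, 9, 10, 11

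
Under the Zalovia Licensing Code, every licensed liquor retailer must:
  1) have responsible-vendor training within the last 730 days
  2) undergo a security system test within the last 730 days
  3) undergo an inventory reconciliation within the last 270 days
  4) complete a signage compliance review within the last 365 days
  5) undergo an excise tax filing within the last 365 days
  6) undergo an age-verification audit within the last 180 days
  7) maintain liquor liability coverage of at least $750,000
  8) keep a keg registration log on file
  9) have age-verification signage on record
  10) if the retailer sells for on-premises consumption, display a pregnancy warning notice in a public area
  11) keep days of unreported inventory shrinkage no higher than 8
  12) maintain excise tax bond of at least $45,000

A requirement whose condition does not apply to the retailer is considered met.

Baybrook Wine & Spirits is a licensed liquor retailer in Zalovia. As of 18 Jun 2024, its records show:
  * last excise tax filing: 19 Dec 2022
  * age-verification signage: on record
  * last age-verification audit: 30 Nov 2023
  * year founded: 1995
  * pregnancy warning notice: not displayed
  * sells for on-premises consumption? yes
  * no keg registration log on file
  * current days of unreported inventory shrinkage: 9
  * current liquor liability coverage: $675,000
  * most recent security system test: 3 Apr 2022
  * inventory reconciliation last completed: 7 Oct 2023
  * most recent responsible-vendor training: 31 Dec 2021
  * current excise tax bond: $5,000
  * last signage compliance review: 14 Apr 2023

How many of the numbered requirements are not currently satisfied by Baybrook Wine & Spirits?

10

1. responsible-vendor training 900 days ago vs limit 730 → not met
2. security system test 807 days ago vs limit 730 → not met
3. inventory reconciliation 255 days ago vs limit 270 → met
4. signage compliance review 431 days ago vs limit 365 → not met
5. excise tax filing 547 days ago vs limit 365 → not met
6. age-verification audit 201 days ago vs limit 180 → not met
7. liquor liability coverage $675,000 < $750,000 → not met
8. keg registration log absent → not met
9. age-verification signage present → met
10. condition 'sells for on-premises consumption' holds; pregnancy warning notice absent → not met
11. days of unreported inventory shrinkage 9 > 8 → not met
12. excise tax bond $5,000 < $45,000 → not met
Not met: 10 of 12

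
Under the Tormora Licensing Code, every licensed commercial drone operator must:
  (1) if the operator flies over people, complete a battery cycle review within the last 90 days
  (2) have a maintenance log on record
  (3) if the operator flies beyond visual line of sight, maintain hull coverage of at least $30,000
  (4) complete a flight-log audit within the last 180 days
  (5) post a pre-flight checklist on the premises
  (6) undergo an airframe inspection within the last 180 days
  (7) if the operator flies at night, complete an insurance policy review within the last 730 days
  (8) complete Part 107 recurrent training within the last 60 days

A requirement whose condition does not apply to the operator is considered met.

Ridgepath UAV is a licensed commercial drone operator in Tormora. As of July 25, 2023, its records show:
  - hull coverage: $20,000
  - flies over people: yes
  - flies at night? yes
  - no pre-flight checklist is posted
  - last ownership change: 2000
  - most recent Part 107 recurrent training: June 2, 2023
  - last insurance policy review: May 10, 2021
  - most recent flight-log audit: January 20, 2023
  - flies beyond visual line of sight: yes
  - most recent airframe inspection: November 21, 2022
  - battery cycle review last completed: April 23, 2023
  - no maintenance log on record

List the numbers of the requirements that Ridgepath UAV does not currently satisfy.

1. condition 'flies over people' holds; battery cycle review 93 days ago vs limit 90 → not met
2. maintenance log absent → not met
3. condition 'flies beyond visual line of sight' holds; hull coverage $20,000 < $30,000 → not met
4. flight-log audit 186 days ago vs limit 180 → not met
5. pre-flight checklist absent → not met
6. airframe inspection 246 days ago vs limit 180 → not met
7. condition 'flies at night' holds; insurance policy review 806 days ago vs limit 730 → not met
8. Part 107 recurrent training 53 days ago vs limit 60 → met
Not met: 1, 2, 3, 4, 5, 6, 7

1, 2, 3, 4, 5, 6, 7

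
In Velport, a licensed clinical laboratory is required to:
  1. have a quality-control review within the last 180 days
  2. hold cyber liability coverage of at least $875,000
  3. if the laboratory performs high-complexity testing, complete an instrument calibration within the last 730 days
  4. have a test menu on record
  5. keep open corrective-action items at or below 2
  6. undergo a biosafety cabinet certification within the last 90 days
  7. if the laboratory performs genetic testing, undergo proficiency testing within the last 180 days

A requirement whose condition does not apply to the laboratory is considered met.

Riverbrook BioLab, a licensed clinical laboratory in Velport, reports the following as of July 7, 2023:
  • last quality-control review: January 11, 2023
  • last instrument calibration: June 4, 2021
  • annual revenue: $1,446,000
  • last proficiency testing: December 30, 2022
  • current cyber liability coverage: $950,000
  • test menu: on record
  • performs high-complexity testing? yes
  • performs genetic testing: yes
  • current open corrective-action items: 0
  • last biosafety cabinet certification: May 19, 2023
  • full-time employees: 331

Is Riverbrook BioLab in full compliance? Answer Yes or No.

1. quality-control review 177 days ago vs limit 180 → met
2. cyber liability coverage $950,000 ≥ $875,000 → met
3. condition 'performs high-complexity testing' holds; instrument calibration 763 days ago vs limit 730 → not met
4. test menu present → met
5. open corrective-action items 0 ≤ 2 → met
6. biosafety cabinet certification 49 days ago vs limit 90 → met
7. condition 'performs genetic testing' holds; proficiency testing 189 days ago vs limit 180 → not met
Not met: 3, 7

No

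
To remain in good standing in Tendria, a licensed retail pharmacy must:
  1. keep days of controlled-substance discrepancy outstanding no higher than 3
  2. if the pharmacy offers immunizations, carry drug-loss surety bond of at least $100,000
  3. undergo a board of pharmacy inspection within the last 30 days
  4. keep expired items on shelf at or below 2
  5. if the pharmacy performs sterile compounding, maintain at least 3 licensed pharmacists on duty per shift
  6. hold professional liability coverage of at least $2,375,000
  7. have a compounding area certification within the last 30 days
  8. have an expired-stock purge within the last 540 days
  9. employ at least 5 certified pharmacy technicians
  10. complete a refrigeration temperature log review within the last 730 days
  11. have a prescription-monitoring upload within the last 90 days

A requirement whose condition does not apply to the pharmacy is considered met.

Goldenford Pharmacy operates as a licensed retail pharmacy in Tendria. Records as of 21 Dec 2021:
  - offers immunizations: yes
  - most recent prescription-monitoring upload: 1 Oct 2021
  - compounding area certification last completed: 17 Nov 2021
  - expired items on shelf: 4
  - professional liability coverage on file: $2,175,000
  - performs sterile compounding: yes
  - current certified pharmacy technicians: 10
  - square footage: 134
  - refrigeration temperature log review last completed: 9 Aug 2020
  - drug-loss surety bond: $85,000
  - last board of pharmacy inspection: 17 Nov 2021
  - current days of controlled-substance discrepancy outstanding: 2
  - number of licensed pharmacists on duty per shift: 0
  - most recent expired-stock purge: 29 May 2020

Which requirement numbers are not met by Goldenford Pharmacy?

2, 3, 4, 5, 6, 7, 8

1. days of controlled-substance discrepancy outstanding 2 ≤ 3 → met
2. condition 'offers immunizations' holds; drug-loss surety bond $85,000 < $100,000 → not met
3. board of pharmacy inspection 34 days ago vs limit 30 → not met
4. expired items on shelf 4 > 2 → not met
5. condition 'performs sterile compounding' holds; licensed pharmacists on duty per shift 0 < 3 → not met
6. professional liability coverage $2,175,000 < $2,375,000 → not met
7. compounding area certification 34 days ago vs limit 30 → not met
8. expired-stock purge 571 days ago vs limit 540 → not met
9. certified pharmacy technicians 10 ≥ 5 → met
10. refrigeration temperature log review 499 days ago vs limit 730 → met
11. prescription-monitoring upload 81 days ago vs limit 90 → met
Not met: 2, 3, 4, 5, 6, 7, 8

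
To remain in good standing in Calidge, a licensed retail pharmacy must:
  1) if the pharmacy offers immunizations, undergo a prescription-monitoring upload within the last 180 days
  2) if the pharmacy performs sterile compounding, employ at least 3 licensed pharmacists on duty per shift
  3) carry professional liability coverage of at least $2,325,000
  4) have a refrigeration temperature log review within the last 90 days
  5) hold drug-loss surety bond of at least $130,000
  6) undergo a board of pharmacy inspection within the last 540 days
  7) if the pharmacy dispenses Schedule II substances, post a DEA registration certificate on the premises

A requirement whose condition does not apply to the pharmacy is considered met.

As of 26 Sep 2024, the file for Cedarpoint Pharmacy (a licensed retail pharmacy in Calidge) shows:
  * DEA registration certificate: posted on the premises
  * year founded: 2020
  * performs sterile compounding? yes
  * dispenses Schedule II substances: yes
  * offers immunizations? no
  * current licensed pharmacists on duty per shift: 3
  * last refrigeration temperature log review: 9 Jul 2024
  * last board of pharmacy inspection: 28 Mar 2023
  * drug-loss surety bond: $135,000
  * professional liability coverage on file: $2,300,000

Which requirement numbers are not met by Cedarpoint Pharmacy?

3, 6

1. condition 'offers immunizations' does not hold → requirement n/a → met
2. condition 'performs sterile compounding' holds; licensed pharmacists on duty per shift 3 ≥ 3 → met
3. professional liability coverage $2,300,000 < $2,325,000 → not met
4. refrigeration temperature log review 79 days ago vs limit 90 → met
5. drug-loss surety bond $135,000 ≥ $130,000 → met
6. board of pharmacy inspection 548 days ago vs limit 540 → not met
7. condition 'dispenses Schedule II substances' holds; DEA registration certificate present → met
Not met: 3, 6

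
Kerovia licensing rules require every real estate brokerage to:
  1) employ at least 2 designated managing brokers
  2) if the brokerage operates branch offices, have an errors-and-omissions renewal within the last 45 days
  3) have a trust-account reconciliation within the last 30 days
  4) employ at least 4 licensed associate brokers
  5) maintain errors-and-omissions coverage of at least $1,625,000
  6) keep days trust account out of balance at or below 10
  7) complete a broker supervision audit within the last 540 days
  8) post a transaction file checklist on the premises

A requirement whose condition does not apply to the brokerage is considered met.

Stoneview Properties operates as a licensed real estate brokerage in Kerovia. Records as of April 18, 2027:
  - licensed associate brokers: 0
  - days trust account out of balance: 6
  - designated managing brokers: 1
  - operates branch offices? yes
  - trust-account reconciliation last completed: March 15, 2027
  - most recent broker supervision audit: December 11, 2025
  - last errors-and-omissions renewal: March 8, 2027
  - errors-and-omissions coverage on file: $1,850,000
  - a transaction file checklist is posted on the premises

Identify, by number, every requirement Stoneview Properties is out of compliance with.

1, 3, 4

1. designated managing brokers 1 < 2 → not met
2. condition 'operates branch offices' holds; errors-and-omissions renewal 41 days ago vs limit 45 → met
3. trust-account reconciliation 34 days ago vs limit 30 → not met
4. licensed associate brokers 0 < 4 → not met
5. errors-and-omissions coverage $1,850,000 ≥ $1,625,000 → met
6. days trust account out of balance 6 ≤ 10 → met
7. broker supervision audit 493 days ago vs limit 540 → met
8. transaction file checklist present → met
Not met: 1, 3, 4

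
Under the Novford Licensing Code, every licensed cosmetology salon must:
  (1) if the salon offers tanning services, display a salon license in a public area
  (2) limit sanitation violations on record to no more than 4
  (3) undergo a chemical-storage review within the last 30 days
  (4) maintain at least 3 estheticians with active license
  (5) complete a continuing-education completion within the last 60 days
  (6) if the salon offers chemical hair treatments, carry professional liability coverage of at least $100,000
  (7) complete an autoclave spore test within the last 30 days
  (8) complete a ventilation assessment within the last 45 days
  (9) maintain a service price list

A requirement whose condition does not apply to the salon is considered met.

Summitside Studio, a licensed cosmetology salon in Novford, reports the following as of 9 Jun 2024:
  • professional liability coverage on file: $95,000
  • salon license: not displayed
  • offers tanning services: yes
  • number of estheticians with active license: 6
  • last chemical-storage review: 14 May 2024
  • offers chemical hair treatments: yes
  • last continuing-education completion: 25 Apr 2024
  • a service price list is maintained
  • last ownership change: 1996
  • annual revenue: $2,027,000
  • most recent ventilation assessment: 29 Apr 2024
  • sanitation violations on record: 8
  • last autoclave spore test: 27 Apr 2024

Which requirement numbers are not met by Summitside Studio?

1. condition 'offers tanning services' holds; salon license absent → not met
2. sanitation violations on record 8 > 4 → not met
3. chemical-storage review 26 days ago vs limit 30 → met
4. estheticians with active license 6 ≥ 3 → met
5. continuing-education completion 45 days ago vs limit 60 → met
6. condition 'offers chemical hair treatments' holds; professional liability coverage $95,000 < $100,000 → not met
7. autoclave spore test 43 days ago vs limit 30 → not met
8. ventilation assessment 41 days ago vs limit 45 → met
9. service price list present → met
Not met: 1, 2, 6, 7

1, 2, 6, 7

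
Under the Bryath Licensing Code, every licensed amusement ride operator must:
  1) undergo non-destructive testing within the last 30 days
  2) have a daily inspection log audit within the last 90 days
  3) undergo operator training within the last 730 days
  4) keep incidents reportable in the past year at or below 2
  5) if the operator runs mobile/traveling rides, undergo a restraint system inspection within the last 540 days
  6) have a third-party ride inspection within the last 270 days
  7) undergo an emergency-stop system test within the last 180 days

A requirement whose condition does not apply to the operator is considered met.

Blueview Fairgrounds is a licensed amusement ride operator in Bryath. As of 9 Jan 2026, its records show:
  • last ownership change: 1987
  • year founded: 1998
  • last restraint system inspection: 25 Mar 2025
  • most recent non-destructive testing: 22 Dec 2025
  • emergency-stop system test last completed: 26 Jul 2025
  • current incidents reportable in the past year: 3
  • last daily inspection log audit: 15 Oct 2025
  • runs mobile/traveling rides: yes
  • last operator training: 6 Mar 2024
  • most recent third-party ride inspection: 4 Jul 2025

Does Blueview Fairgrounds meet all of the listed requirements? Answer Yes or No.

1. non-destructive testing 18 days ago vs limit 30 → met
2. daily inspection log audit 86 days ago vs limit 90 → met
3. operator training 674 days ago vs limit 730 → met
4. incidents reportable in the past year 3 > 2 → not met
5. condition 'runs mobile/traveling rides' holds; restraint system inspection 290 days ago vs limit 540 → met
6. third-party ride inspection 189 days ago vs limit 270 → met
7. emergency-stop system test 167 days ago vs limit 180 → met
Not met: 4

No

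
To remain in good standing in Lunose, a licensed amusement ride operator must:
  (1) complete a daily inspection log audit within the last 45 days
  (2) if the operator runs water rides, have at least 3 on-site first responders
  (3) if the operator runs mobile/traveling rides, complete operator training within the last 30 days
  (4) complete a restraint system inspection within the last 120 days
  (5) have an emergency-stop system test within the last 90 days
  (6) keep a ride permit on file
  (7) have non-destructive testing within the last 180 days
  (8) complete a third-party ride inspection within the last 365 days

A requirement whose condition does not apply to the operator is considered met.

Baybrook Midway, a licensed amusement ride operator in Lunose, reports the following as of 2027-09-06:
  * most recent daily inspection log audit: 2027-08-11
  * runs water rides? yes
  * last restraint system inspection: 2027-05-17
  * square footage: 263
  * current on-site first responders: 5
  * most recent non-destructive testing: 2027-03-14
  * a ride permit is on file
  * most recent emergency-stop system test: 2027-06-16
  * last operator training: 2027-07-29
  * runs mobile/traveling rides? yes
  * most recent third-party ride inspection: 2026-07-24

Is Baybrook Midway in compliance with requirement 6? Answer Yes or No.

Yes

6. ride permit present → met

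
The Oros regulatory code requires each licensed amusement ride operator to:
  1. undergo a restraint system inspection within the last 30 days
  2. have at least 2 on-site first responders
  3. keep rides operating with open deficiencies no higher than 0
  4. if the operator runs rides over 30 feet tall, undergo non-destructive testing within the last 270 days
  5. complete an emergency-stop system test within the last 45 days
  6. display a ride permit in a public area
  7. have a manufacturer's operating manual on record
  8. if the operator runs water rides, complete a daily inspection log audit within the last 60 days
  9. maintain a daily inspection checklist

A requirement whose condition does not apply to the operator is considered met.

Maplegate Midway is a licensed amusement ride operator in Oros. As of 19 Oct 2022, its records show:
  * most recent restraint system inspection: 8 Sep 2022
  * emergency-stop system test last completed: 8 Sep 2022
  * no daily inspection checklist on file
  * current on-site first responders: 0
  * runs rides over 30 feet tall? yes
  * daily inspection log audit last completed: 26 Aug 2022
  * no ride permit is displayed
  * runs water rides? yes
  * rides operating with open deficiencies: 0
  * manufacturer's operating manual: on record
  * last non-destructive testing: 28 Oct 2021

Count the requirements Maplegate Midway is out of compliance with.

1. restraint system inspection 41 days ago vs limit 30 → not met
2. on-site first responders 0 < 2 → not met
3. rides operating with open deficiencies 0 ≤ 0 → met
4. condition 'runs rides over 30 feet tall' holds; non-destructive testing 356 days ago vs limit 270 → not met
5. emergency-stop system test 41 days ago vs limit 45 → met
6. ride permit absent → not met
7. manufacturer's operating manual present → met
8. condition 'runs water rides' holds; daily inspection log audit 54 days ago vs limit 60 → met
9. daily inspection checklist absent → not met
Not met: 5 of 9

5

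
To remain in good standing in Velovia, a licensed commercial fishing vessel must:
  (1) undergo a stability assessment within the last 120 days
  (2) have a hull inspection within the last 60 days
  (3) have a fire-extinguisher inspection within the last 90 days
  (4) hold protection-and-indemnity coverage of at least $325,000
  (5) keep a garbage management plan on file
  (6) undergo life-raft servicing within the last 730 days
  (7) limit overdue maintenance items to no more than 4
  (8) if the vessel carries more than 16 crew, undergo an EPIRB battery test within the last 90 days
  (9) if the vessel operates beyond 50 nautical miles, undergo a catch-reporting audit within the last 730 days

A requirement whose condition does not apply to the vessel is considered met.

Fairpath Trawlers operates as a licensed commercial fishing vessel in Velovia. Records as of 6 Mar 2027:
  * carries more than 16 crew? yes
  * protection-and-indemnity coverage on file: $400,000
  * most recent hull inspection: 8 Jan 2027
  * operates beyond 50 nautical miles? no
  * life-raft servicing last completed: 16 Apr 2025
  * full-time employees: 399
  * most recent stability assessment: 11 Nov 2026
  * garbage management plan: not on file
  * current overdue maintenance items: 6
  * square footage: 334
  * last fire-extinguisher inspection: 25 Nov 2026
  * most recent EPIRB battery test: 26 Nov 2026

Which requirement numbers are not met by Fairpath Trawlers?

3, 5, 7, 8

1. stability assessment 115 days ago vs limit 120 → met
2. hull inspection 57 days ago vs limit 60 → met
3. fire-extinguisher inspection 101 days ago vs limit 90 → not met
4. protection-and-indemnity coverage $400,000 ≥ $325,000 → met
5. garbage management plan absent → not met
6. life-raft servicing 689 days ago vs limit 730 → met
7. overdue maintenance items 6 > 4 → not met
8. condition 'carries more than 16 crew' holds; EPIRB battery test 100 days ago vs limit 90 → not met
9. condition 'operates beyond 50 nautical miles' does not hold → requirement n/a → met
Not met: 3, 5, 7, 8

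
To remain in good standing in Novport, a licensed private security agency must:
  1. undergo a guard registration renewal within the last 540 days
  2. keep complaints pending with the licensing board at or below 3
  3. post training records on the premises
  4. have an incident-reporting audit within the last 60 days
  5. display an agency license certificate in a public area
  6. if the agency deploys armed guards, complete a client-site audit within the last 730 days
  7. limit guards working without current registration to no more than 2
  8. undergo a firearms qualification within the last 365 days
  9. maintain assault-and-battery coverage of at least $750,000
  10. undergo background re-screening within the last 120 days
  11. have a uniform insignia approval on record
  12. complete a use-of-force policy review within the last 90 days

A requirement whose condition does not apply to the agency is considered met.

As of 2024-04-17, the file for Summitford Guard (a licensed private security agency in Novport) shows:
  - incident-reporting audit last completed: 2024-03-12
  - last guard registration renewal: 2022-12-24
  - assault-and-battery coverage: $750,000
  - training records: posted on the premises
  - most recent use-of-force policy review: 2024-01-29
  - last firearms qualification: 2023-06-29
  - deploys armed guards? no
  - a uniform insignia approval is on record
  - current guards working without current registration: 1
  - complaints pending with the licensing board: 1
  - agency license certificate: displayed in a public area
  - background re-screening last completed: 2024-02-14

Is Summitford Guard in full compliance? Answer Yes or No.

Yes

1. guard registration renewal 480 days ago vs limit 540 → met
2. complaints pending with the licensing board 1 ≤ 3 → met
3. training records present → met
4. incident-reporting audit 36 days ago vs limit 60 → met
5. agency license certificate present → met
6. condition 'deploys armed guards' does not hold → requirement n/a → met
7. guards working without current registration 1 ≤ 2 → met
8. firearms qualification 293 days ago vs limit 365 → met
9. assault-and-battery coverage $750,000 ≥ $750,000 → met
10. background re-screening 63 days ago vs limit 120 → met
11. uniform insignia approval present → met
12. use-of-force policy review 79 days ago vs limit 90 → met
All met.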